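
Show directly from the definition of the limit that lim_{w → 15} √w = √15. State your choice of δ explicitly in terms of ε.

δ = min(15, √15·ε)

Let ε > 0. We want δ > 0 such that 0 < |w − 15| < δ implies |√w − √15| < ε.
Multiplying by the conjugate, |√w − √15| = |w − 15|/(√w + √15).
Restrict δ ≤ 15 so that |w − 15| < 15 forces w > 0, and then √w + √15 > √15.
Hence |√w − √15| < |w − 15|/√15, which is < ε once |w − 15| < √15·ε.
Take δ = min(15, √15·ε). If 0 < |w − 15| < δ then w > 0 and |√w − √15| < |w − 15|/√15 < ε.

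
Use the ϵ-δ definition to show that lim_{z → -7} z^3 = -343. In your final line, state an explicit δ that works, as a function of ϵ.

Let ϵ > 0. We seek δ > 0 with 0 < |z + 7| < δ ⇒ |z^3 + 343| < ϵ.
Factor: z^3 + 343 = (z + 7)(z^2 - 7z + 49), so |z^3 + 343| = |z + 7|·|z^2 - 7z + 49|.
Restrict δ ≤ 1. Then |z + 7| < 1 gives |z| < 8, so by the triangle inequality |z^2 - 7z + 49| ≤ 8^2 + 7·8 + 49 = 169.
Hence |z^3 + 343| ≤ 169|z + 7|, which is < ϵ once |z + 7| < ϵ/169.
Take δ = min(1, ϵ/169). If 0 < |z + 7| < δ then both bounds hold and |z^3 + 343| ≤ 169|z + 7| < 169·(ϵ/169) = ϵ.

δ = min(1, ϵ/169)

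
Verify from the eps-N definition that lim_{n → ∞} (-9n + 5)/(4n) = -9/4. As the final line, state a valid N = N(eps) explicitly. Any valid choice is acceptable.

Suppose eps > 0. For n ≥ 1, |(-9n + 5)/(4n) + 9/4| = |20|/(4(4n)) = 20/(4(4n)).
Since 4n ≥ 4n for n ≥ 1, this is ≤ 20/(4·4n) = (5/4)/n.
So |(-9n + 5)/(4n) + 9/4| < eps whenever n > (5/4)/eps.
Take N = (5/4)/eps. If n > N then |(-9n + 5)/(4n) + 9/4| ≤ (5/4)/n < eps.

N = (5/4)/eps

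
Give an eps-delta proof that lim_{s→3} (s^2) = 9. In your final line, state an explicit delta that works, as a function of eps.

delta = min(2, eps/8)

Fix eps > 0. We seek delta > 0 with 0 < |s − 3| < delta ⇒ |s^2 − 9| < eps.
Factor: s^2 − 9 = (s − 3)(s + 3), so |s^2 − 9| = |s − 3|·|s + 3|.
Restrict delta ≤ 2. Then |s − 3| < 2 gives |s| < 5, so by the triangle inequality |s + 3| ≤ 5 + 3 = 8.
Hence |s^2 − 9| ≤ 8|s − 3|, which is < eps once |s − 3| < eps/8.
Take delta = min(2, eps/8). If 0 < |s − 3| < delta then both bounds hold and |s^2 − 9| ≤ 8|s − 3| < 8·(eps/8) = eps.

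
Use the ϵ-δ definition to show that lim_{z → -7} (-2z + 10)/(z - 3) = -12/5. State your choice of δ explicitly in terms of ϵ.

δ = min(5, (25/2)ϵ)

Let ϵ > 0 be given. We want δ > 0 with 0 < |z + 7| < δ ⇒ |(-2z + 10)/(z - 3) + 12/5| < ϵ.
Combining over a common denominator, (-2z + 10)/(z - 3) + 12/5 = [(-2z + 10)·(-10) − 24·(z - 3)] / [(-10)·(z - 3)] = -4(z + 7) / ((-10)(z - 3)).
So |(-2z + 10)/(z - 3) + 12/5| = 4|z + 7| / (10·|z − 3|).
Require δ ≤ 5, so |z − 3| ≥ |-10| − |z + 7| > 10 − 5 = 5.
Hence |(-2z + 10)/(z - 3) + 12/5| < 4|z + 7|/(10·5) = (2/25)|z + 7|, which is < ϵ once |z + 7| < (25/2)ϵ.
Take δ = min(5, (25/2)ϵ). Then 0 < |z + 7| < δ forces both bounds, so |(-2z + 10)/(z - 3) + 12/5| < ϵ.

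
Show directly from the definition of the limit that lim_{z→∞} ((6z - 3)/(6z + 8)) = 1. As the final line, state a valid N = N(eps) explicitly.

N = (11/6)/eps

Suppose eps > 0. We seek N > 0 such that z > N implies |(6z - 3)/(6z + 8) − 1| < eps.
(6z - 3)/(6z + 8) − 1 = (6(6z - 3) − 6(6z + 8)) / (6(6z + 8)) = -66/(6(6z + 8)).
For z > 0 we have 6z + 8 > 6z, so |(6z - 3)/(6z + 8) − 1| = 66/(6(6z + 8)) < 66/(6·6z) = (11/6)/z.
Thus |(6z - 3)/(6z + 8) − 1| < eps whenever z > (11/6)/eps.
Take N = (11/6)/eps. If z > N then |(6z - 3)/(6z + 8) − 1| < (11/6)/z < eps.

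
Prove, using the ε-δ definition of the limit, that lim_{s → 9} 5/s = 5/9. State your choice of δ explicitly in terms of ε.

Fix ε > 0. We seek δ > 0 such that 0 < |s − 9| < δ implies |5/s − (5/9)| < ε.
|5/s − (5/9)| = 5·|9 − s|/(9·|s|) = 5|s − 9|/(9|s|).
Restrict δ ≤ 9/2. Then |s − 9| < 9/2 gives |s| > 9/2, so 9|s| > 81/2.
Then |5/s − (5/9)| < 5|s − 9|/(81/2), which is < ε when |s − 9| < (81/10)ε.
Take δ = min(9/2, (81/10)ε). Then 0 < |s − 9| < δ gives both |s − 9| < 9/2 and |s − 9| < (81/10)ε, so |5/s − (5/9)| < ε.

δ = min(9/2, (81/10)ε)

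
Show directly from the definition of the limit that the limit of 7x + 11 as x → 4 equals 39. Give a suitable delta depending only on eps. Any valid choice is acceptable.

Let eps > 0. We need delta > 0 so that 0 < |x − 4| < delta implies |(7x + 11) − 39| < eps.
|(7x + 11) − 39| = |7x - 28| = 7|x − 4|.
So 7|x − 4| < eps exactly when |x − 4| < eps/7.
Choosing delta = eps/7 gives |(7x + 11) − 39| = 7|x − 4| < eps whenever |x − 4| < delta.

delta = eps/7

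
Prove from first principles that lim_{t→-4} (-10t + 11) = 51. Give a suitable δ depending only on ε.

δ = ε/10

Let ε > 0 be given. We need δ > 0 so that 0 < |t + 4| < δ implies |(-10t + 11) − 51| < ε.
Since (-10t + 11) − 51 = -10(t + 4), we have |(-10t + 11) − 51| = 10|t + 4|.
Thus it suffices that |t + 4| < ε/10.
Choosing δ = ε/10 gives |(-10t + 11) − 51| = 10|t + 4| < ε whenever |t + 4| < δ.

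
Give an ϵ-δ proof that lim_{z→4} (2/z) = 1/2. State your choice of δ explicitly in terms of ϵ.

Let ϵ > 0 be given. We seek δ > 0 such that 0 < |z − 4| < δ implies |2/z − (1/2)| < ϵ.
|2/z − (1/2)| = 2·|4 − z|/(4·|z|) = 2|z − 4|/(4|z|).
Restrict δ ≤ 2. Then |z − 4| < 2 gives |z| > 2, so 4|z| > 8.
Then |2/z − (1/2)| < 2|z − 4|/8, which is < ϵ when |z − 4| < 4ϵ.
Take δ = min(2, 4ϵ). Then 0 < |z − 4| < δ gives both |z − 4| < 2 and |z − 4| < 4ϵ, so |2/z − (1/2)| < ϵ.

δ = min(2, 4ϵ)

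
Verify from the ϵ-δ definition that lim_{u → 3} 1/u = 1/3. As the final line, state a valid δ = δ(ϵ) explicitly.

δ = min(3/2, (9/2)ϵ)

Let ϵ > 0. We seek δ > 0 such that 0 < |u − 3| < δ implies |1/u − (1/3)| < ϵ.
|1/u − (1/3)| = |3 − u|/(3·|u|) = |u − 3|/(3|u|).
Require δ ≤ 3/2 so that |u| > 3 − 3/2 = 3/2, hence 3|u| > 9/2.
Then |1/u − (1/3)| < |u − 3|/(9/2), which is < ϵ when |u − 3| < (9/2)ϵ.
Take δ = min(3/2, (9/2)ϵ). Then 0 < |u − 3| < δ gives both |u − 3| < 3/2 and |u − 3| < (9/2)ϵ, so |1/u − (1/3)| < ϵ.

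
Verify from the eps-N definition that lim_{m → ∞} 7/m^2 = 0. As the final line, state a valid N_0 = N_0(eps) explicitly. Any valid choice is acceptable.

N_0 = (7/eps)^{1/2}

Fix eps > 0. For m ≥ 1, |7/m^2 − 0| = 7/m^2.
7/m^2 < eps ⇔ m^2 > 7/eps ⇔ m > (7/eps)^{1/2}.
Take N_0 = (7/eps)^{1/2}. Then m > N_0 implies 7/m^2 < eps.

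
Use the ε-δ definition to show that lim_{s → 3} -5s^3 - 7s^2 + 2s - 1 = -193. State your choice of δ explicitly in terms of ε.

δ = min(1, ε/232)

Let ε > 0 be given. We want δ > 0 such that 0 < |s − 3| < δ implies |(-5s^3 - 7s^2 + 2s - 1) + 193| < ε.
(-5s^3 - 7s^2 + 2s - 1) + 193 = -5s^3 - 7s^2 + 2s + 192 = (s − 3)(-5s^2 - 22s - 64).
So |(-5s^3 - 7s^2 + 2s - 1) + 193| = |s − 3|·|-5s^2 - 22s - 64|.
Assume first that |s − 3| < 1, so |s| < 4. Then |-5s^2 - 22s - 64| ≤ 5·4^2 + 22·4 + 64 = 232.
Hence |(-5s^3 - 7s^2 + 2s - 1) + 193| ≤ 232|s − 3| < ε provided |s − 3| < ε/232.
Take δ = min(1, ε/232). Then 0 < |s − 3| < δ gives both |s − 3| < 1 and |s − 3| < ε/232, so |(-5s^3 - 7s^2 + 2s - 1) + 193| < ε.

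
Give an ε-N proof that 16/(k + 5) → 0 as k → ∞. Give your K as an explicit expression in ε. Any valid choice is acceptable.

K = 16/ε

Fix ε > 0. For k ≥ 1, |16/(k + 5) − 0| = 16/(k + 5) ≤ 16/k.
We need 16/k < ε, i.e. k > 16/ε.
Take K = 16/ε. If k > K then |16/(k + 5)| ≤ 16/k < ε.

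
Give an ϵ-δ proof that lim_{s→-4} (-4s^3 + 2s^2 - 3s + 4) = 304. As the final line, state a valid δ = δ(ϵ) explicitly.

δ = min(1, ϵ/265)

Suppose ϵ > 0. We want δ > 0 such that 0 < |s + 4| < δ implies |(-4s^3 + 2s^2 - 3s + 4) − 304| < ϵ.
(-4s^3 + 2s^2 - 3s + 4) − 304 = -4s^3 + 2s^2 - 3s - 300 = (s + 4)(-4s^2 + 18s - 75).
So |(-4s^3 + 2s^2 - 3s + 4) − 304| = |s + 4|·|-4s^2 + 18s - 75|.
Assume first that |s + 4| < 1, so |s| < 5. Then |-4s^2 + 18s - 75| ≤ 4·5^2 + 18·5 + 75 = 265.
Hence |(-4s^3 + 2s^2 - 3s + 4) − 304| ≤ 265|s + 4| < ϵ provided |s + 4| < ϵ/265.
Take δ = min(1, ϵ/265). Then 0 < |s + 4| < δ gives both |s + 4| < 1 and |s + 4| < ϵ/265, so |(-4s^3 + 2s^2 - 3s + 4) − 304| < ϵ.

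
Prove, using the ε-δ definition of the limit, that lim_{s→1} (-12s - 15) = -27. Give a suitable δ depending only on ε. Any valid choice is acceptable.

Fix ε > 0. We need δ > 0 so that 0 < |s − 1| < δ implies |(-12s - 15) + 27| < ε.
Since (-12s - 15) + 27 = -12(s − 1), we have |(-12s - 15) + 27| = 12|s − 1|.
So 12|s − 1| < ε exactly when |s − 1| < ε/12.
Choosing δ = ε/12 gives |(-12s - 15) + 27| = 12|s − 1| < ε whenever |s − 1| < δ.

δ = ε/12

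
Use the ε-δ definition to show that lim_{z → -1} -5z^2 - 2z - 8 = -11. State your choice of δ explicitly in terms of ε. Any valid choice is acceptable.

δ = min(1, ε/13)

Fix ε > 0. We want δ > 0 such that 0 < |z + 1| < δ implies |(-5z^2 - 2z - 8) + 11| < ε.
(-5z^2 - 2z - 8) + 11 = -5z^2 - 2z + 3 = (z + 1)(-5z + 3).
So |(-5z^2 - 2z - 8) + 11| = |z + 1|·|-5z + 3|.
Assume first that |z + 1| < 1, so |z| < 2. Then |-5z + 3| ≤ 5·2 + 3 = 13.
Hence |(-5z^2 - 2z - 8) + 11| ≤ 13|z + 1| < ε provided |z + 1| < ε/13.
Choosing δ = min(1, ε/13) ensures both conditions, hence |(-5z^2 - 2z - 8) + 11| < ε.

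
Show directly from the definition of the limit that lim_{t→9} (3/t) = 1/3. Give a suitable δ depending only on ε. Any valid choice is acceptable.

δ = min(9/2, (27/2)ε)

Fix ε > 0. We seek δ > 0 such that 0 < |t − 9| < δ implies |3/t − (1/3)| < ε.
|3/t − (1/3)| = 3·|9 − t|/(9·|t|) = 3|t − 9|/(9|t|).
Require δ ≤ 9/2 so that |t| > 9 − 9/2 = 9/2, hence 9|t| > 81/2.
Then |3/t − (1/3)| < 3|t − 9|/(81/2), which is < ε when |t − 9| < (27/2)ε.
Take δ = min(9/2, (27/2)ε). Then 0 < |t − 9| < δ gives both |t − 9| < 9/2 and |t − 9| < (27/2)ε, so |3/t − (1/3)| < ε.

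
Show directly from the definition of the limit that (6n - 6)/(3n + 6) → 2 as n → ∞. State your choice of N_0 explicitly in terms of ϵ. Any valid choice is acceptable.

Fix ϵ > 0. For n ≥ 1, |(6n - 6)/(3n + 6) − 2| = |-54|/(3(3n + 6)) = 54/(3(3n + 6)).
Since 3n + 6 ≥ 3n for n ≥ 1, this is ≤ 54/(3·3n) = 6/n.
So |(6n - 6)/(3n + 6) − 2| < ϵ whenever n > 6/ϵ.
Take N_0 = 6/ϵ. If n > N_0 then |(6n - 6)/(3n + 6) − 2| ≤ 6/n < ϵ.

N_0 = 6/ϵ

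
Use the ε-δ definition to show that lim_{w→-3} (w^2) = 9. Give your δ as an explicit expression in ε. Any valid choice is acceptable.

Let ε > 0. We seek δ > 0 with 0 < |w + 3| < δ ⇒ |w^2 − 9| < ε.
Factor: w^2 − 9 = (w + 3)(w - 3), so |w^2 − 9| = |w + 3|·|w - 3|.
Restrict δ ≤ 2. Then |w + 3| < 2 gives |w| < 5, so by the triangle inequality |w - 3| ≤ 5 + 3 = 8.
Hence |w^2 − 9| ≤ 8|w + 3|, which is < ε once |w + 3| < ε/8.
Take δ = min(2, ε/8). If 0 < |w + 3| < δ then both bounds hold and |w^2 − 9| ≤ 8|w + 3| < 8·(ε/8) = ε.

δ = min(2, ε/8)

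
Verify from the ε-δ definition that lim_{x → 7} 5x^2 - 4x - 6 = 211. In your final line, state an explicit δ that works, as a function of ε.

Let ε > 0 be given. We want δ > 0 such that 0 < |x − 7| < δ implies |(5x^2 - 4x - 6) − 211| < ε.
(5x^2 - 4x - 6) − 211 = 5x^2 - 4x - 217 = (x − 7)(5x + 31).
So |(5x^2 - 4x - 6) − 211| = |x − 7|·|5x + 31|.
Assume first that |x − 7| < 1, so |x| < 8. Then |5x + 31| ≤ 5·8 + 31 = 71.
Hence |(5x^2 - 4x - 6) − 211| ≤ 71|x − 7| < ε provided |x − 7| < ε/71.
Take δ = min(1, ε/71). Then 0 < |x − 7| < δ gives both |x − 7| < 1 and |x − 7| < ε/71, so |(5x^2 - 4x - 6) − 211| < ε.

δ = min(1, ε/71)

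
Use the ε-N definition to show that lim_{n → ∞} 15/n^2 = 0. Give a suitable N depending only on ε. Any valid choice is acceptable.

N = (15/ε)^{1/2}

Let ε > 0 be given. For n ≥ 1, |15/n^2 − 0| = 15/n^2.
15/n^2 < ε ⇔ n^2 > 15/ε ⇔ n > (15/ε)^{1/2}.
Take N = (15/ε)^{1/2}. Then n > N implies 15/n^2 < ε.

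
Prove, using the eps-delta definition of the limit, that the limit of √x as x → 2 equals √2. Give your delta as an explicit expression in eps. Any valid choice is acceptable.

Let eps > 0 be given. We want delta > 0 such that 0 < |x − 2| < delta implies |√x − √2| < eps.
Rationalise: √x − √2 = (x − 2)/(√x + √2), so |√x − √2| = |x − 2|/(√x + √2).
Restrict delta ≤ 2 so that |x − 2| < 2 forces x > 0, and then √x + √2 > √2.
Hence |√x − √2| < |x − 2|/√2, which is < eps once |x − 2| < √2·eps.
Take delta = min(2, √2·eps). If 0 < |x − 2| < delta then x > 0 and |√x − √2| < |x − 2|/√2 < eps.

delta = min(2, √2·eps)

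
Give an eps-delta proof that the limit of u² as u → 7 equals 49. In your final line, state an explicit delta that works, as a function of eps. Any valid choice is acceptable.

delta = min(1, eps/15)

Let eps > 0 be given. We seek delta > 0 with 0 < |u − 7| < delta ⇒ |u² − 49| < eps.
Factor: u² − 49 = (u − 7)(u + 7), so |u² − 49| = |u − 7|·|u + 7|.
Restrict delta ≤ 1. Then |u − 7| < 1 gives |u| < 8, so by the triangle inequality |u + 7| ≤ 8 + 7 = 15.
Hence |u² − 49| ≤ 15|u − 7|, which is < eps once |u − 7| < eps/15.
Take delta = min(1, eps/15). If 0 < |u − 7| < delta then both bounds hold and |u² − 49| ≤ 15|u − 7| < 15·(eps/15) = eps.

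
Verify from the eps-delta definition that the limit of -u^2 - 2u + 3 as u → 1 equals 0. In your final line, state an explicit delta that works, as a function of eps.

delta = min(1, eps/5)

Let eps > 0. We want delta > 0 such that 0 < |u − 1| < delta implies |(-u^2 - 2u + 3)| < eps.
(-u^2 - 2u + 3) = -u^2 - 2u + 3 = (u − 1)(-u - 3).
So |(-u^2 - 2u + 3)| = |u − 1|·|-u - 3|.
Assume first that |u − 1| < 1, so |u| < 2. Then |-u - 3| ≤ 2 + 3 = 5.
Hence |(-u^2 - 2u + 3)| ≤ 5|u − 1| < eps provided |u − 1| < eps/5.
Choosing delta = min(1, eps/5) ensures both conditions, hence |(-u^2 - 2u + 3)| < eps.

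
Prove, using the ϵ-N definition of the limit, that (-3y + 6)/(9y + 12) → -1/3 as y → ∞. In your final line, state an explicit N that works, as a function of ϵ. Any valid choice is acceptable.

Let ϵ > 0 be given. We seek N > 0 such that y > N implies |(-3y + 6)/(9y + 12) + 1/3| < ϵ.
(-3y + 6)/(9y + 12) + 1/3 = (9(-3y + 6) − (-3)(9y + 12)) / (9(9y + 12)) = 90/(9(9y + 12)).
For y > 0 we have 9y + 12 > 9y, so |(-3y + 6)/(9y + 12) + 1/3| = 90/(9(9y + 12)) < 90/(9·9y) = (10/9)/y.
Thus |(-3y + 6)/(9y + 12) + 1/3| < ϵ whenever y > (10/9)/ϵ.
Take N = (10/9)/ϵ. If y > N then |(-3y + 6)/(9y + 12) + 1/3| < (10/9)/y < ϵ.

N = (10/9)/ϵ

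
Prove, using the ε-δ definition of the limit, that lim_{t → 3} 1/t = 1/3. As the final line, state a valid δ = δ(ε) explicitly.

Fix ε > 0. We seek δ > 0 such that 0 < |t − 3| < δ implies |1/t − (1/3)| < ε.
|1/t − (1/3)| = |3 − t|/(3·|t|) = |t − 3|/(3|t|).
Restrict δ ≤ 3/2. Then |t − 3| < 3/2 gives |t| > 3/2, so 3|t| > 9/2.
Then |1/t − (1/3)| < |t − 3|/(9/2), which is < ε when |t − 3| < (9/2)ε.
Take δ = min(3/2, (9/2)ε). Then 0 < |t − 3| < δ gives both |t − 3| < 3/2 and |t − 3| < (9/2)ε, so |1/t − (1/3)| < ε.

δ = min(3/2, (9/2)ε)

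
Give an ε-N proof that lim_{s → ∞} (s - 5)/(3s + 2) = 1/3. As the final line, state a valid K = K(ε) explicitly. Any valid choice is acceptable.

Let ε > 0 be given. We seek K > 0 such that s > K implies |(s - 5)/(3s + 2) − (1/3)| < ε.
(s - 5)/(3s + 2) − (1/3) = (3(s - 5) − (3s + 2)) / (3(3s + 2)) = -17/(3(3s + 2)).
For s > 0 we have 3s + 2 > 3s, so |(s - 5)/(3s + 2) − (1/3)| = 17/(3(3s + 2)) < 17/(3·3s) = (17/9)/s.
Thus |(s - 5)/(3s + 2) − (1/3)| < ε whenever s > (17/9)/ε.
Take K = (17/9)/ε. If s > K then |(s - 5)/(3s + 2) − (1/3)| < (17/9)/s < ε.

K = (17/9)/ε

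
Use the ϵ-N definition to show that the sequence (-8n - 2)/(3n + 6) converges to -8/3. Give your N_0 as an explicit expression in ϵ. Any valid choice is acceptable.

N_0 = (14/3)/ϵ

Let ϵ > 0. For n ≥ 1, |(-8n - 2)/(3n + 6) + 8/3| = |42|/(3(3n + 6)) = 42/(3(3n + 6)).
Since 3n + 6 ≥ 3n for n ≥ 1, this is ≤ 42/(3·3n) = (14/3)/n.
So |(-8n - 2)/(3n + 6) + 8/3| < ϵ whenever n > (14/3)/ϵ.
Take N_0 = (14/3)/ϵ. If n > N_0 then |(-8n - 2)/(3n + 6) + 8/3| ≤ (14/3)/n < ϵ.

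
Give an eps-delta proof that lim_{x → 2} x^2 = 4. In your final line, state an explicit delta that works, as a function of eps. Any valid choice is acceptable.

Let eps > 0 be given. We seek delta > 0 with 0 < |x − 2| < delta ⇒ |x^2 − 4| < eps.
Factor: x^2 − 4 = (x − 2)(x + 2), so |x^2 − 4| = |x − 2|·|x + 2|.
Impose delta ≤ 1 so that |x| < 3; then |x + 2| ≤ 5.
Hence |x^2 − 4| ≤ 5|x − 2|, which is < eps once |x − 2| < eps/5.
Take delta = min(1, eps/5). If 0 < |x − 2| < delta then both bounds hold and |x^2 − 4| ≤ 5|x − 2| < 5·(eps/5) = eps.

delta = min(1, eps/5)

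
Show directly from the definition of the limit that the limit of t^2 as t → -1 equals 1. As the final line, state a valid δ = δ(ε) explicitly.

Fix ε > 0. We seek δ > 0 with 0 < |t + 1| < δ ⇒ |t^2 − 1| < ε.
Factor: t^2 − 1 = (t + 1)(t - 1), so |t^2 − 1| = |t + 1|·|t - 1|.
Impose δ ≤ 1 so that |t| < 2; then |t - 1| ≤ 3.
Hence |t^2 − 1| ≤ 3|t + 1|, which is < ε once |t + 1| < ε/3.
Take δ = min(1, ε/3). If 0 < |t + 1| < δ then both bounds hold and |t^2 − 1| ≤ 3|t + 1| < 3·(ε/3) = ε.

δ = min(1, ε/3)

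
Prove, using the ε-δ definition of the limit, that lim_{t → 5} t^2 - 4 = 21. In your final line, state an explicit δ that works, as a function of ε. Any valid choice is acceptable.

Let ε > 0. We want δ > 0 such that 0 < |t − 5| < δ implies |(t^2 - 4) − 21| < ε.
(t^2 - 4) − 21 = t^2 - 25 = (t − 5)(t + 5).
So |(t^2 - 4) − 21| = |t − 5|·|t + 5|.
Require δ ≤ 1. Then |t − 5| < 1 gives |t| < 6, and by the triangle inequality |t + 5| ≤ 6 + 5 = 11.
Hence |(t^2 - 4) − 21| ≤ 11|t − 5| < ε provided |t − 5| < ε/11.
Take δ = min(1, ε/11). Then 0 < |t − 5| < δ gives both |t − 5| < 1 and |t − 5| < ε/11, so |(t^2 - 4) − 21| < ε.

δ = min(1, ε/11)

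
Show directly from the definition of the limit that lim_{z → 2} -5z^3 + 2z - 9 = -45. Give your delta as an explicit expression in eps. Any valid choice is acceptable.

Let eps > 0. We want delta > 0 such that 0 < |z − 2| < delta implies |(-5z^3 + 2z - 9) + 45| < eps.
(-5z^3 + 2z - 9) + 45 = -5z^3 + 2z + 36 = (z − 2)(-5z^2 - 10z - 18).
So |(-5z^3 + 2z - 9) + 45| = |z − 2|·|-5z^2 - 10z - 18|.
Assume first that |z − 2| < 2, so |z| < 4. Then |-5z^2 - 10z - 18| ≤ 5·4^2 + 10·4 + 18 = 138.
Hence |(-5z^3 + 2z - 9) + 45| ≤ 138|z − 2| < eps provided |z − 2| < eps/138.
Take delta = min(2, eps/138). Then 0 < |z − 2| < delta gives both |z − 2| < 2 and |z − 2| < eps/138, so |(-5z^3 + 2z - 9) + 45| < eps.

delta = min(2, eps/138)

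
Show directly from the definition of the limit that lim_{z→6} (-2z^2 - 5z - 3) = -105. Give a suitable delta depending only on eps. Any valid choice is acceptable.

Fix eps > 0. We want delta > 0 such that 0 < |z − 6| < delta implies |(-2z^2 - 5z - 3) + 105| < eps.
(-2z^2 - 5z - 3) + 105 = -2z^2 - 5z + 102 = (z − 6)(-2z - 17).
So |(-2z^2 - 5z - 3) + 105| = |z − 6|·|-2z - 17|.
Assume first that |z − 6| < 1, so |z| < 7. Then |-2z - 17| ≤ 2·7 + 17 = 31.
Hence |(-2z^2 - 5z - 3) + 105| ≤ 31|z − 6| < eps provided |z − 6| < eps/31.
Choosing delta = min(1, eps/31) ensures both conditions, hence |(-2z^2 - 5z - 3) + 105| < eps.

delta = min(1, eps/31)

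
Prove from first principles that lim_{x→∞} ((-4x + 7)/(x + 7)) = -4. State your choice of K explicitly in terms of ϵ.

K = 35/ϵ

Let ϵ > 0. We seek K > 0 such that x > K implies |(-4x + 7)/(x + 7) + 4| < ϵ.
(-4x + 7)/(x + 7) + 4 = ((-4x + 7) − (-4)(x + 7)) / ((x + 7)) = 35/((x + 7)).
For x > 0 we have x + 7 > x, so |(-4x + 7)/(x + 7) + 4| = 35/((x + 7)) < 35/(x) = 35/x.
Thus |(-4x + 7)/(x + 7) + 4| < ϵ whenever x > 35/ϵ.
Take K = 35/ϵ. If x > K then |(-4x + 7)/(x + 7) + 4| < 35/x < ϵ.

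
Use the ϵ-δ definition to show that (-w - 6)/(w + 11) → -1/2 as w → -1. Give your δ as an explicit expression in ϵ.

Let ϵ > 0 be given. We want δ > 0 with 0 < |w + 1| < δ ⇒ |(-w - 6)/(w + 11) + 1/2| < ϵ.
Combining over a common denominator, (-w - 6)/(w + 11) + 1/2 = [(-w - 6)·10 − (-5)·(w + 11)] / [10·(w + 11)] = -5(w + 1) / (10(w + 11)).
So |(-w - 6)/(w + 11) + 1/2| = 5|w + 1| / (10·|w + 11|).
Require δ ≤ 5, so |w + 11| ≥ |10| − |w + 1| > 10 − 5 = 5.
Hence |(-w - 6)/(w + 11) + 1/2| < 5|w + 1|/(10·5) = (1/10)|w + 1|, which is < ϵ once |w + 1| < 10ϵ.
Take δ = min(5, 10ϵ). Then 0 < |w + 1| < δ forces both bounds, so |(-w - 6)/(w + 11) + 1/2| < ϵ.

δ = min(5, 10ϵ)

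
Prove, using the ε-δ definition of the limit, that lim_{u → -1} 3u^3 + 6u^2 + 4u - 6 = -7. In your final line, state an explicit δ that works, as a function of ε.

Suppose ε > 0. We want δ > 0 such that 0 < |u + 1| < δ implies |(3u^3 + 6u^2 + 4u - 6) + 7| < ε.
(3u^3 + 6u^2 + 4u - 6) + 7 = 3u^3 + 6u^2 + 4u + 1 = (u + 1)(3u^2 + 3u + 1).
So |(3u^3 + 6u^2 + 4u - 6) + 7| = |u + 1|·|3u^2 + 3u + 1|.
Require δ ≤ 1. Then |u + 1| < 1 gives |u| < 2, and by the triangle inequality |3u^2 + 3u + 1| ≤ 3·2^2 + 3·2 + 1 = 19.
Hence |(3u^3 + 6u^2 + 4u - 6) + 7| ≤ 19|u + 1| < ε provided |u + 1| < ε/19.
Take δ = min(1, ε/19). Then 0 < |u + 1| < δ gives both |u + 1| < 1 and |u + 1| < ε/19, so |(3u^3 + 6u^2 + 4u - 6) + 7| < ε.

δ = min(1, ε/19)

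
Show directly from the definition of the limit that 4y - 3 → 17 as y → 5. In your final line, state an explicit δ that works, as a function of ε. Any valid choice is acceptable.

Suppose ε > 0. We need δ > 0 so that 0 < |y − 5| < δ implies |(4y - 3) − 17| < ε.
|(4y - 3) − 17| = |4y - 20| = 4|y − 5|.
Thus it suffices that |y − 5| < ε/4.
Take δ = ε/4. If 0 < |y − 5| < δ then |(4y - 3) − 17| = 4|y − 5| < 4·(ε/4) = ε.

δ = ε/4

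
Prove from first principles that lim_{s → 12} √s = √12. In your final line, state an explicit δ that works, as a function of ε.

Let ε > 0. We want δ > 0 such that 0 < |s − 12| < δ implies |√s − √12| < ε.
Multiplying by the conjugate, |√s − √12| = |s − 12|/(√s + √12).
Restrict δ ≤ 12 so that |s − 12| < 12 forces s > 0, and then √s + √12 > √12.
Hence |√s − √12| < |s − 12|/√12, which is < ε once |s − 12| < √12·ε.
Take δ = min(12, √12·ε). If 0 < |s − 12| < δ then s > 0 and |√s − √12| < |s − 12|/√12 < ε.

δ = min(12, √12·ε)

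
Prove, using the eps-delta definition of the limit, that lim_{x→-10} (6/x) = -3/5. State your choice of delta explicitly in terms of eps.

Suppose eps > 0. We seek delta > 0 such that 0 < |x + 10| < delta implies |6/x + 3/5| < eps.
|6/x + 3/5| = 6·|-10 − x|/(10·|x|) = 6|x + 10|/(10|x|).
Require delta ≤ 5 so that |x| > 10 − 5 = 5, hence 10|x| > 50.
Then |6/x + 3/5| < 6|x + 10|/50, which is < eps when |x + 10| < (25/3)eps.
Take delta = min(5, (25/3)eps). Then 0 < |x + 10| < delta gives both |x + 10| < 5 and |x + 10| < (25/3)eps, so |6/x + 3/5| < eps.

delta = min(5, (25/3)eps)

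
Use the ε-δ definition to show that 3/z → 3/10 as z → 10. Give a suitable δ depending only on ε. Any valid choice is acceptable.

Suppose ε > 0. We seek δ > 0 such that 0 < |z − 10| < δ implies |3/z − (3/10)| < ε.
|3/z − (3/10)| = 3·|10 − z|/(10·|z|) = 3|z − 10|/(10|z|).
Require δ ≤ 5 so that |z| > 10 − 5 = 5, hence 10|z| > 50.
Then |3/z − (3/10)| < 3|z − 10|/50, which is < ε when |z − 10| < (50/3)ε.
Take δ = min(5, (50/3)ε). Then 0 < |z − 10| < δ gives both |z − 10| < 5 and |z − 10| < (50/3)ε, so |3/z − (3/10)| < ε.

δ = min(5, (50/3)ε)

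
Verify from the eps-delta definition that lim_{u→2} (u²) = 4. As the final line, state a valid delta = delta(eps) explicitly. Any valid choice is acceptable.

delta = min(1, eps/5)

Let eps > 0. We seek delta > 0 with 0 < |u − 2| < delta ⇒ |u² − 4| < eps.
Factor: u² − 4 = (u − 2)(u + 2), so |u² − 4| = |u − 2|·|u + 2|.
Restrict delta ≤ 1. Then |u − 2| < 1 gives |u| < 3, so by the triangle inequality |u + 2| ≤ 3 + 2 = 5.
Hence |u² − 4| ≤ 5|u − 2|, which is < eps once |u − 2| < eps/5.
Take delta = min(1, eps/5). If 0 < |u − 2| < delta then both bounds hold and |u² − 4| ≤ 5|u − 2| < 5·(eps/5) = eps.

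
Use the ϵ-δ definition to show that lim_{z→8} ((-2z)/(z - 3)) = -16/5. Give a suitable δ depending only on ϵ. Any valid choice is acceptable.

δ = min(5/2, (25/12)ϵ)

Let ϵ > 0 be given. We want δ > 0 with 0 < |z − 8| < δ ⇒ |(-2z)/(z - 3) + 16/5| < ϵ.
Combining over a common denominator, (-2z)/(z - 3) + 16/5 = [(-2z)·5 − (-16)·(z - 3)] / [5·(z - 3)] = 6(z − 8) / (5(z - 3)).
So |(-2z)/(z - 3) + 16/5| = 6|z − 8| / (5·|z − 3|).
Restrict δ ≤ 5/2. Then |z − 8| < 5/2 gives |z − 3| = |(z − 8) + 5| ≥ 5 − 5/2 = 5/2.
Hence |(-2z)/(z - 3) + 16/5| < 6|z − 8|/(5·(5/2)) = (12/25)|z − 8|, which is < ϵ once |z − 8| < (25/12)ϵ.
Take δ = min(5/2, (25/12)ϵ). Then 0 < |z − 8| < δ forces both bounds, so |(-2z)/(z - 3) + 16/5| < ϵ.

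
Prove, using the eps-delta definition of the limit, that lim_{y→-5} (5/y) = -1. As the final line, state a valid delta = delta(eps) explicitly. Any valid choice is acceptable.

delta = min(5/2, (5/2)eps)

Let eps > 0 be given. We seek delta > 0 such that 0 < |y + 5| < delta implies |5/y + 1| < eps.
|5/y + 1| = 5·|-5 − y|/(5·|y|) = 5|y + 5|/(5|y|).
Restrict delta ≤ 5/2. Then |y + 5| < 5/2 gives |y| > 5/2, so 5|y| > 25/2.
Then |5/y + 1| < 5|y + 5|/(25/2), which is < eps when |y + 5| < (5/2)eps.
Take delta = min(5/2, (5/2)eps). Then 0 < |y + 5| < delta gives both |y + 5| < 5/2 and |y + 5| < (5/2)eps, so |5/y + 1| < eps.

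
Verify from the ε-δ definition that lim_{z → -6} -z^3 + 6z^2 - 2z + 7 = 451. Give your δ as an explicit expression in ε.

Let ε > 0 be given. We want δ > 0 such that 0 < |z + 6| < δ implies |(-z^3 + 6z^2 - 2z + 7) − 451| < ε.
(-z^3 + 6z^2 - 2z + 7) − 451 = -z^3 + 6z^2 - 2z - 444 = (z + 6)(-z^2 + 12z - 74).
So |(-z^3 + 6z^2 - 2z + 7) − 451| = |z + 6|·|-z^2 + 12z - 74|.
Require δ ≤ 2. Then |z + 6| < 2 gives |z| < 8, and by the triangle inequality |-z^2 + 12z - 74| ≤ 8^2 + 12·8 + 74 = 234.
Hence |(-z^3 + 6z^2 - 2z + 7) − 451| ≤ 234|z + 6| < ε provided |z + 6| < ε/234.
Choosing δ = min(2, ε/234) ensures both conditions, hence |(-z^3 + 6z^2 - 2z + 7) − 451| < ε.

δ = min(2, ε/234)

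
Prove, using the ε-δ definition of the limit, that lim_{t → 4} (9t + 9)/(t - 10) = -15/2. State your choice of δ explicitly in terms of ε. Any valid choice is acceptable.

δ = min(3, (2/11)ε)

Suppose ε > 0. We want δ > 0 with 0 < |t − 4| < δ ⇒ |(9t + 9)/(t - 10) + 15/2| < ε.
Combining over a common denominator, (9t + 9)/(t - 10) + 15/2 = [(9t + 9)·(-6) − 45·(t - 10)] / [(-6)·(t - 10)] = -99(t − 4) / ((-6)(t - 10)).
So |(9t + 9)/(t - 10) + 15/2| = 99|t − 4| / (6·|t − 10|).
Restrict δ ≤ 3. Then |t − 4| < 3 gives |t − 10| = |(t − 4) + (-6)| ≥ 6 − 3 = 3.
Hence |(9t + 9)/(t - 10) + 15/2| < 99|t − 4|/(6·3) = (11/2)|t − 4|, which is < ε once |t − 4| < (2/11)ε.
Take δ = min(3, (2/11)ε). Then 0 < |t − 4| < δ forces both bounds, so |(9t + 9)/(t - 10) + 15/2| < ε.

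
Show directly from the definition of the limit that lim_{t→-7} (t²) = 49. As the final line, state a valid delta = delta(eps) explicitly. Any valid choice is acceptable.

Suppose eps > 0. We seek delta > 0 with 0 < |t + 7| < delta ⇒ |t² − 49| < eps.
Factor: t² − 49 = (t + 7)(t - 7), so |t² − 49| = |t + 7|·|t - 7|.
Impose delta ≤ 1 so that |t| < 8; then |t - 7| ≤ 15.
Hence |t² − 49| ≤ 15|t + 7|, which is < eps once |t + 7| < eps/15.
Take delta = min(1, eps/15). If 0 < |t + 7| < delta then both bounds hold and |t² − 49| ≤ 15|t + 7| < 15·(eps/15) = eps.

delta = min(1, eps/15)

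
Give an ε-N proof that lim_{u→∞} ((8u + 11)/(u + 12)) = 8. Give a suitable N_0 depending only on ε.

N_0 = 85/ε

Suppose ε > 0. We seek N_0 > 0 such that u > N_0 implies |(8u + 11)/(u + 12) − 8| < ε.
(8u + 11)/(u + 12) − 8 = ((8u + 11) − 8(u + 12)) / ((u + 12)) = -85/((u + 12)).
For u > 0 we have u + 12 > u, so |(8u + 11)/(u + 12) − 8| = 85/((u + 12)) < 85/(u) = 85/u.
Thus |(8u + 11)/(u + 12) − 8| < ε whenever u > 85/ε.
Take N_0 = 85/ε. If u > N_0 then |(8u + 11)/(u + 12) − 8| < 85/u < ε.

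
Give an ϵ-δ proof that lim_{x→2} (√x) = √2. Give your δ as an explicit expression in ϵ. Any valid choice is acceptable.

δ = min(2, √2·ϵ)

Let ϵ > 0 be given. We want δ > 0 such that 0 < |x − 2| < δ implies |√x − √2| < ϵ.
Multiplying by the conjugate, |√x − √2| = |x − 2|/(√x + √2).
Restrict δ ≤ 2 so that |x − 2| < 2 forces x > 0, and then √x + √2 > √2.
Hence |√x − √2| < |x − 2|/√2, which is < ϵ once |x − 2| < √2·ϵ.
Take δ = min(2, √2·ϵ). If 0 < |x − 2| < δ then x > 0 and |√x − √2| < |x − 2|/√2 < ϵ.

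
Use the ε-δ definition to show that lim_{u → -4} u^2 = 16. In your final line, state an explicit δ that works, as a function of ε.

Suppose ε > 0. We seek δ > 0 with 0 < |u + 4| < δ ⇒ |u^2 − 16| < ε.
Factor: u^2 − 16 = (u + 4)(u - 4), so |u^2 − 16| = |u + 4|·|u - 4|.
Impose δ ≤ 2 so that |u| < 6; then |u - 4| ≤ 10.
Hence |u^2 − 16| ≤ 10|u + 4|, which is < ε once |u + 4| < ε/10.
Take δ = min(2, ε/10). If 0 < |u + 4| < δ then both bounds hold and |u^2 − 16| ≤ 10|u + 4| < 10·(ε/10) = ε.

δ = min(2, ε/10)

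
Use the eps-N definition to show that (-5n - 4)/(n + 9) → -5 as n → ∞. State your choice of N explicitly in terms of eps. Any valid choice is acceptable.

N = 41/eps

Fix eps > 0. For n ≥ 1, |(-5n - 4)/(n + 9) + 5| = |41|/((n + 9)) = 41/((n + 9)).
Since n + 9 ≥ n for n ≥ 1, this is ≤ 41/(n) = 41/n.
So |(-5n - 4)/(n + 9) + 5| < eps whenever n > 41/eps.
Take N = 41/eps. If n > N then |(-5n - 4)/(n + 9) + 5| ≤ 41/n < eps.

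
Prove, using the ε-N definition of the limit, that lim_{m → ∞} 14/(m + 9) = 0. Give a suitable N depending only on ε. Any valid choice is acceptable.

N = 14/ε

Suppose ε > 0. For m ≥ 1, |14/(m + 9) − 0| = 14/(m + 9) ≤ 14/m.
We need 14/m < ε, i.e. m > 14/ε.
Take N = 14/ε. If m > N then |14/(m + 9)| ≤ 14/m < ε.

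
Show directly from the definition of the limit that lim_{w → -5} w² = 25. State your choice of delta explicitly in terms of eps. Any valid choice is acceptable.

delta = min(1, eps/11)

Let eps > 0. We seek delta > 0 with 0 < |w + 5| < delta ⇒ |w² − 25| < eps.
Factor: w² − 25 = (w + 5)(w - 5), so |w² − 25| = |w + 5|·|w - 5|.
Restrict delta ≤ 1. Then |w + 5| < 1 gives |w| < 6, so by the triangle inequality |w - 5| ≤ 6 + 5 = 11.
Hence |w² − 25| ≤ 11|w + 5|, which is < eps once |w + 5| < eps/11.
Take delta = min(1, eps/11). If 0 < |w + 5| < delta then both bounds hold and |w² − 25| ≤ 11|w + 5| < 11·(eps/11) = eps.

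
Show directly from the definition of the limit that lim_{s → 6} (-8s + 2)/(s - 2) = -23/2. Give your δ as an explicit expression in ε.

δ = min(2, (4/7)ε)

Let ε > 0. We want δ > 0 with 0 < |s − 6| < δ ⇒ |(-8s + 2)/(s - 2) + 23/2| < ε.
Combining over a common denominator, (-8s + 2)/(s - 2) + 23/2 = [(-8s + 2)·4 − (-46)·(s - 2)] / [4·(s - 2)] = 14(s − 6) / (4(s - 2)).
So |(-8s + 2)/(s - 2) + 23/2| = 14|s − 6| / (4·|s − 2|).
Require δ ≤ 2, so |s − 2| ≥ |4| − |s − 6| > 4 − 2 = 2.
Hence |(-8s + 2)/(s - 2) + 23/2| < 14|s − 6|/(4·2) = (7/4)|s − 6|, which is < ε once |s − 6| < (4/7)ε.
Take δ = min(2, (4/7)ε). Then 0 < |s − 6| < δ forces both bounds, so |(-8s + 2)/(s - 2) + 23/2| < ε.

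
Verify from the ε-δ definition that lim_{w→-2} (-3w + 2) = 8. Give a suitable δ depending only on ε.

δ = ε/3

Fix ε > 0. We need δ > 0 so that 0 < |w + 2| < δ implies |(-3w + 2) − 8| < ε.
Since (-3w + 2) − 8 = -3(w + 2), we have |(-3w + 2) − 8| = 3|w + 2|.
So 3|w + 2| < ε exactly when |w + 2| < ε/3.
Choosing δ = ε/3 gives |(-3w + 2) − 8| = 3|w + 2| < ε whenever |w + 2| < δ.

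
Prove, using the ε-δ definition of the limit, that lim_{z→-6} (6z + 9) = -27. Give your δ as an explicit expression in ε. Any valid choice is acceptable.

δ = ε/6

Let ε > 0 be given. We need δ > 0 so that 0 < |z + 6| < δ implies |(6z + 9) + 27| < ε.
Since (6z + 9) + 27 = 6(z + 6), we have |(6z + 9) + 27| = 6|z + 6|.
So 6|z + 6| < ε exactly when |z + 6| < ε/6.
Choosing δ = ε/6 gives |(6z + 9) + 27| = 6|z + 6| < ε whenever |z + 6| < δ.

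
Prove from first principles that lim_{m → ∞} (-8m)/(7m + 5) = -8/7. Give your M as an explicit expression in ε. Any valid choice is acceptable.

Suppose ε > 0. For m ≥ 1, |(-8m)/(7m + 5) + 8/7| = |40|/(7(7m + 5)) = 40/(7(7m + 5)).
Since 7m + 5 ≥ 7m for m ≥ 1, this is ≤ 40/(7·7m) = (40/49)/m.
So |(-8m)/(7m + 5) + 8/7| < ε whenever m > (40/49)/ε.
Take M = (40/49)/ε. If m > M then |(-8m)/(7m + 5) + 8/7| ≤ (40/49)/m < ε.

M = (40/49)/ε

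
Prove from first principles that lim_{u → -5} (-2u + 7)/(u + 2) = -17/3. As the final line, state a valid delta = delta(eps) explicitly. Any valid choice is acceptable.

delta = min(3/2, (9/22)eps)

Suppose eps > 0. We want delta > 0 with 0 < |u + 5| < delta ⇒ |(-2u + 7)/(u + 2) + 17/3| < eps.
Combining over a common denominator, (-2u + 7)/(u + 2) + 17/3 = [(-2u + 7)·(-3) − 17·(u + 2)] / [(-3)·(u + 2)] = -11(u + 5) / ((-3)(u + 2)).
So |(-2u + 7)/(u + 2) + 17/3| = 11|u + 5| / (3·|u + 2|).
Require delta ≤ 3/2, so |u + 2| ≥ |-3| − |u + 5| > 3 − 3/2 = 3/2.
Hence |(-2u + 7)/(u + 2) + 17/3| < 11|u + 5|/(3·(3/2)) = (22/9)|u + 5|, which is < eps once |u + 5| < (9/22)eps.
Take delta = min(3/2, (9/22)eps). Then 0 < |u + 5| < delta forces both bounds, so |(-2u + 7)/(u + 2) + 17/3| < eps.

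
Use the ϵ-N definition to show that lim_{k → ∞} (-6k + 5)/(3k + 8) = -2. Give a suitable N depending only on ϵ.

Suppose ϵ > 0. For k ≥ 1, |(-6k + 5)/(3k + 8) + 2| = |63|/(3(3k + 8)) = 63/(3(3k + 8)).
Since 3k + 8 ≥ 3k for k ≥ 1, this is ≤ 63/(3·3k) = 7/k.
So |(-6k + 5)/(3k + 8) + 2| < ϵ whenever k > 7/ϵ.
Take N = 7/ϵ. If k > N then |(-6k + 5)/(3k + 8) + 2| ≤ 7/k < ϵ.

N = 7/ϵ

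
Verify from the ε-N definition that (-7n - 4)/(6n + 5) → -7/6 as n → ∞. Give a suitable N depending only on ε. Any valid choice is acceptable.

N = (11/36)/ε

Suppose ε > 0. For n ≥ 1, |(-7n - 4)/(6n + 5) + 7/6| = |11|/(6(6n + 5)) = 11/(6(6n + 5)).
Since 6n + 5 ≥ 6n for n ≥ 1, this is ≤ 11/(6·6n) = (11/36)/n.
So |(-7n - 4)/(6n + 5) + 7/6| < ε whenever n > (11/36)/ε.
Take N = (11/36)/ε. If n > N then |(-7n - 4)/(6n + 5) + 7/6| ≤ (11/36)/n < ε.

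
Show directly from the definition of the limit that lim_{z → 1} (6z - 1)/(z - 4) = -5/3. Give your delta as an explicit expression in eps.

delta = min(3/2, (9/46)eps)

Let eps > 0. We want delta > 0 with 0 < |z − 1| < delta ⇒ |(6z - 1)/(z - 4) + 5/3| < eps.
Combining over a common denominator, (6z - 1)/(z - 4) + 5/3 = [(6z - 1)·(-3) − 5·(z - 4)] / [(-3)·(z - 4)] = -23(z − 1) / ((-3)(z - 4)).
So |(6z - 1)/(z - 4) + 5/3| = 23|z − 1| / (3·|z − 4|).
Require delta ≤ 3/2, so |z − 4| ≥ |-3| − |z − 1| > 3 − 3/2 = 3/2.
Hence |(6z - 1)/(z - 4) + 5/3| < 23|z − 1|/(3·(3/2)) = (46/9)|z − 1|, which is < eps once |z − 1| < (9/46)eps.
Take delta = min(3/2, (9/46)eps). Then 0 < |z − 1| < delta forces both bounds, so |(6z - 1)/(z - 4) + 5/3| < eps.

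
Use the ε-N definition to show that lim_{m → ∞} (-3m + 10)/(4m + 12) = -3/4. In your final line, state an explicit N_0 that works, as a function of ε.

Let ε > 0 be given. For m ≥ 1, |(-3m + 10)/(4m + 12) + 3/4| = |76|/(4(4m + 12)) = 76/(4(4m + 12)).
Since 4m + 12 ≥ 4m for m ≥ 1, this is ≤ 76/(4·4m) = (19/4)/m.
So |(-3m + 10)/(4m + 12) + 3/4| < ε whenever m > (19/4)/ε.
Take N_0 = (19/4)/ε. If m > N_0 then |(-3m + 10)/(4m + 12) + 3/4| ≤ (19/4)/m < ε.

N_0 = (19/4)/ε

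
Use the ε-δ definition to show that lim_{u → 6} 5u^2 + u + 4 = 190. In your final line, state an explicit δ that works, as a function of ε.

δ = min(1, ε/66)

Let ε > 0. We want δ > 0 such that 0 < |u − 6| < δ implies |(5u^2 + u + 4) − 190| < ε.
(5u^2 + u + 4) − 190 = 5u^2 + u - 186 = (u − 6)(5u + 31).
So |(5u^2 + u + 4) − 190| = |u − 6|·|5u + 31|.
Assume first that |u − 6| < 1, so |u| < 7. Then |5u + 31| ≤ 5·7 + 31 = 66.
Hence |(5u^2 + u + 4) − 190| ≤ 66|u − 6| < ε provided |u − 6| < ε/66.
Take δ = min(1, ε/66). Then 0 < |u − 6| < δ gives both |u − 6| < 1 and |u − 6| < ε/66, so |(5u^2 + u + 4) − 190| < ε.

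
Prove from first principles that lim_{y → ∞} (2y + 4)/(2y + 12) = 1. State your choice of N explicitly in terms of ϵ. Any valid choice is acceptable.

Suppose ϵ > 0. We seek N > 0 such that y > N implies |(2y + 4)/(2y + 12) − 1| < ϵ.
(2y + 4)/(2y + 12) − 1 = (2(2y + 4) − 2(2y + 12)) / (2(2y + 12)) = -16/(2(2y + 12)).
For y > 0 we have 2y + 12 > 2y, so |(2y + 4)/(2y + 12) − 1| = 16/(2(2y + 12)) < 16/(2·2y) = 4/y.
Thus |(2y + 4)/(2y + 12) − 1| < ϵ whenever y > 4/ϵ.
Take N = 4/ϵ. If y > N then |(2y + 4)/(2y + 12) − 1| < 4/y < ϵ.

N = 4/ϵ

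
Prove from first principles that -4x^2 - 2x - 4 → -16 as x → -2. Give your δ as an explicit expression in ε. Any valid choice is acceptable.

Suppose ε > 0. We want δ > 0 such that 0 < |x + 2| < δ implies |(-4x^2 - 2x - 4) + 16| < ε.
(-4x^2 - 2x - 4) + 16 = -4x^2 - 2x + 12 = (x + 2)(-4x + 6).
So |(-4x^2 - 2x - 4) + 16| = |x + 2|·|-4x + 6|.
Assume first that |x + 2| < 2, so |x| < 4. Then |-4x + 6| ≤ 4·4 + 6 = 22.
Hence |(-4x^2 - 2x - 4) + 16| ≤ 22|x + 2| < ε provided |x + 2| < ε/22.
Take δ = min(2, ε/22). Then 0 < |x + 2| < δ gives both |x + 2| < 2 and |x + 2| < ε/22, so |(-4x^2 - 2x - 4) + 16| < ε.

δ = min(2, ε/22)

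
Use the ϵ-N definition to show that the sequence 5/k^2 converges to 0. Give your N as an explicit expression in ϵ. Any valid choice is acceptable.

Let ϵ > 0. For k ≥ 1, |5/k^2 − 0| = 5/k^2.
5/k^2 < ϵ ⇔ k^2 > 5/ϵ ⇔ k > (5/ϵ)^{1/2}.
Take N = (5/ϵ)^{1/2}. Then k > N implies 5/k^2 < ϵ.

N = (5/ϵ)^{1/2}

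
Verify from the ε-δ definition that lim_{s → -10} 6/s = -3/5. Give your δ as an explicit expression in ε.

Suppose ε > 0. We seek δ > 0 such that 0 < |s + 10| < δ implies |6/s + 3/5| < ε.
|6/s + 3/5| = 6·|-10 − s|/(10·|s|) = 6|s + 10|/(10|s|).
Restrict δ ≤ 5. Then |s + 10| < 5 gives |s| > 5, so 10|s| > 50.
Then |6/s + 3/5| < 6|s + 10|/50, which is < ε when |s + 10| < (25/3)ε.
Take δ = min(5, (25/3)ε). Then 0 < |s + 10| < δ gives both |s + 10| < 5 and |s + 10| < (25/3)ε, so |6/s + 3/5| < ε.

δ = min(5, (25/3)ε)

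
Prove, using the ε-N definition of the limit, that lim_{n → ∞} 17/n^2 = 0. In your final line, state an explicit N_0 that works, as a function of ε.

Let ε > 0. For n ≥ 1, |17/n^2 − 0| = 17/n^2.
17/n^2 < ε ⇔ n^2 > 17/ε ⇔ n > (17/ε)^{1/2}.
Take N_0 = (17/ε)^{1/2}. Then n > N_0 implies 17/n^2 < ε.

N_0 = (17/ε)^{1/2}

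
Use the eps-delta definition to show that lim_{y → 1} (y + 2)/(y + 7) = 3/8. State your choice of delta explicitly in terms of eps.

Suppose eps > 0. We want delta > 0 with 0 < |y − 1| < delta ⇒ |(y + 2)/(y + 7) − (3/8)| < eps.
Combining over a common denominator, (y + 2)/(y + 7) − (3/8) = [(y + 2)·8 − 3·(y + 7)] / [8·(y + 7)] = 5(y − 1) / (8(y + 7)).
So |(y + 2)/(y + 7) − (3/8)| = 5|y − 1| / (8·|y + 7|).
Require delta ≤ 4, so |y + 7| ≥ |8| − |y − 1| > 8 − 4 = 4.
Hence |(y + 2)/(y + 7) − (3/8)| < 5|y − 1|/(8·4) = (5/32)|y − 1|, which is < eps once |y − 1| < (32/5)eps.
Take delta = min(4, (32/5)eps). Then 0 < |y − 1| < delta forces both bounds, so |(y + 2)/(y + 7) − (3/8)| < eps.

delta = min(4, (32/5)eps)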